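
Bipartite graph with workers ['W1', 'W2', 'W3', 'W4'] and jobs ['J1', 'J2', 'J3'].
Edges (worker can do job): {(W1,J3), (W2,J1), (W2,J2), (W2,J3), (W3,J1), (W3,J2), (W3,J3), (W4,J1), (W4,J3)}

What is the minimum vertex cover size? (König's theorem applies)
Minimum vertex cover size = 3

By König's theorem: in bipartite graphs,
min vertex cover = max matching = 3

Maximum matching has size 3, so minimum vertex cover also has size 3.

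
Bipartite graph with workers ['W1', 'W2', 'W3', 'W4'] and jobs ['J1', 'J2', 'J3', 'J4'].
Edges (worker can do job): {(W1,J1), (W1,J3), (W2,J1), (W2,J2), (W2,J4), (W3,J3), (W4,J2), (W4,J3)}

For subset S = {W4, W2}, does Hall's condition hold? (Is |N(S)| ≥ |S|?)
Yes: |N(S)| = 4, |S| = 2

Subset S = {W4, W2}
Neighbors N(S) = {J1, J2, J3, J4}

|N(S)| = 4, |S| = 2
Hall's condition: |N(S)| ≥ |S| is satisfied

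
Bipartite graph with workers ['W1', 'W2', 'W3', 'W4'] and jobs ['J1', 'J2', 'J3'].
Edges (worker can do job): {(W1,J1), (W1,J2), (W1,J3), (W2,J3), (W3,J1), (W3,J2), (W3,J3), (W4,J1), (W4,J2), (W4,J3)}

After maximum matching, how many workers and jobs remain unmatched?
Unmatched: 1 workers, 0 jobs

Maximum matching size: 3
Workers: 4 total, 3 matched, 1 unmatched
Jobs: 3 total, 3 matched, 0 unmatched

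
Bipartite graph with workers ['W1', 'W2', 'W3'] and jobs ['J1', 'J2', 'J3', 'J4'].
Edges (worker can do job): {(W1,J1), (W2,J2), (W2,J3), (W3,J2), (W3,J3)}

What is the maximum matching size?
Maximum matching size = 3

Maximum matching: {(W1,J1), (W2,J3), (W3,J2)}
Size: 3

This assigns 3 workers to 3 distinct jobs.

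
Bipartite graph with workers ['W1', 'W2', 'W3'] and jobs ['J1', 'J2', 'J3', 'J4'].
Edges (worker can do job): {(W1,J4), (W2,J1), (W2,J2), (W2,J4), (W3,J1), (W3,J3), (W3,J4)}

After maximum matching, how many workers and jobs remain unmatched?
Unmatched: 0 workers, 1 jobs

Maximum matching size: 3
Workers: 3 total, 3 matched, 0 unmatched
Jobs: 4 total, 3 matched, 1 unmatched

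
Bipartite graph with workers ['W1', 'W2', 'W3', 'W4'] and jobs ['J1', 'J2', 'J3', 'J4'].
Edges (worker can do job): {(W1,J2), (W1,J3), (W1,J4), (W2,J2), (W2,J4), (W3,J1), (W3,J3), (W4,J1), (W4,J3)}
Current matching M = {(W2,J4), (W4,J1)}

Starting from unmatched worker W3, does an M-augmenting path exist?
Yes: W3 → J1 → W4 → J3

An M-augmenting path alternates non-matching / matching edges, starting and ending at unmatched vertices.
Path: W3 → J1 → W4 → J3
(J3 is unmatched in M, so the path is augmenting.)
Flipping edges along this path would increase |M| from 2 to 3.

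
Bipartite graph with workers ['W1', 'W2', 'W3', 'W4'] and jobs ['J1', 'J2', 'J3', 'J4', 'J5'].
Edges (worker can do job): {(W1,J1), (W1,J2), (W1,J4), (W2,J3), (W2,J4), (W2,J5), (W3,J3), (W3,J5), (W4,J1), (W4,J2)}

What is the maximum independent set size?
Maximum independent set = 5

By König's theorem:
- Min vertex cover = Max matching = 4
- Max independent set = Total vertices - Min vertex cover
- Max independent set = 9 - 4 = 5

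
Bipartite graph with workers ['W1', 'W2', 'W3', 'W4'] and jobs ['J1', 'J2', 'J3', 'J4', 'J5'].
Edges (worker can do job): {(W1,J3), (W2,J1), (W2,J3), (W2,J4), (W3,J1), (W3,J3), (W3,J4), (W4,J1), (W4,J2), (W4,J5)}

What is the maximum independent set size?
Maximum independent set = 5

By König's theorem:
- Min vertex cover = Max matching = 4
- Max independent set = Total vertices - Min vertex cover
- Max independent set = 9 - 4 = 5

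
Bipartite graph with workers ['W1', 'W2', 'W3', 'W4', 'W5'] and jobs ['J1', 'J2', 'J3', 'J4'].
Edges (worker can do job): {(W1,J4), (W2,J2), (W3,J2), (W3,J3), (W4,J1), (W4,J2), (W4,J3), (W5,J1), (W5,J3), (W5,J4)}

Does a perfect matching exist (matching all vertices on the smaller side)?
Yes, perfect matching exists (size 4)

Perfect matching: {(W1,J4), (W3,J2), (W4,J1), (W5,J3)}
All 4 vertices on the smaller side are matched.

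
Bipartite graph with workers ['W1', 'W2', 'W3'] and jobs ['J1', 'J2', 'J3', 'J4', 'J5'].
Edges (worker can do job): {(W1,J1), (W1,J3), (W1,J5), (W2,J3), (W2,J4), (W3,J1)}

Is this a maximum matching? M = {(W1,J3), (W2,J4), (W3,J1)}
Yes, size 3 is maximum

Proposed matching has size 3.
Maximum matching size for this graph: 3.

This is a maximum matching.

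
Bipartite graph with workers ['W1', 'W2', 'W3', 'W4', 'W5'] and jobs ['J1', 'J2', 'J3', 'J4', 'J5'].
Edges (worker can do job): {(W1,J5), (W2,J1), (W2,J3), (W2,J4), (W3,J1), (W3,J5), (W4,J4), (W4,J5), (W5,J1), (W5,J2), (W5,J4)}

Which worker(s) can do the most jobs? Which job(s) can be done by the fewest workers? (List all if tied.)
Most versatile: W2, W5 (3 jobs); Least covered: J2, J3 (1 workers)

Worker degrees (jobs they can do): W1:1, W2:3, W3:2, W4:2, W5:3
Job degrees (workers who can do it): J1:3, J2:1, J3:1, J4:3, J5:3

Maximum worker degree is 3, achieved by: W2, W5
Minimum job degree is 1, achieved by: J2, J3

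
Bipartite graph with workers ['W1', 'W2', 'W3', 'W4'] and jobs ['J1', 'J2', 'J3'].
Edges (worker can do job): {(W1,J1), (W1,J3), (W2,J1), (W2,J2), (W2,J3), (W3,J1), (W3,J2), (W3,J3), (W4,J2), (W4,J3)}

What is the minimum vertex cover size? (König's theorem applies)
Minimum vertex cover size = 3

By König's theorem: in bipartite graphs,
min vertex cover = max matching = 3

Maximum matching has size 3, so minimum vertex cover also has size 3.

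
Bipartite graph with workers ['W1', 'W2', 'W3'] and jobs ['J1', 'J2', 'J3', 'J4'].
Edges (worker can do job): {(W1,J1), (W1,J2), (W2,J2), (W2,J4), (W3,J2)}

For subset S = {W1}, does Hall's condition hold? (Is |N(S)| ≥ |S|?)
Yes: |N(S)| = 2, |S| = 1

Subset S = {W1}
Neighbors N(S) = {J1, J2}

|N(S)| = 2, |S| = 1
Hall's condition: |N(S)| ≥ |S| is satisfied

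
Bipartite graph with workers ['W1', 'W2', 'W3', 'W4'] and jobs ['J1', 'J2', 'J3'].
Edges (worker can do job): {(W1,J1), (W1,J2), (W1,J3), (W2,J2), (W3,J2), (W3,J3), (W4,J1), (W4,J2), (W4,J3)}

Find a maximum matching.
Matching: {(W1,J1), (W3,J2), (W4,J3)}

Maximum matching (size 3):
  W1 → J1
  W3 → J2
  W4 → J3

Each worker is assigned to at most one job, and each job to at most one worker.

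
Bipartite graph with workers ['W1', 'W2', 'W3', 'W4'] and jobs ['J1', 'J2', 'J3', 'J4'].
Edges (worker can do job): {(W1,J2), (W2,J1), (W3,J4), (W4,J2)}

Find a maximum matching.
Matching: {(W2,J1), (W3,J4), (W4,J2)}

Maximum matching (size 3):
  W2 → J1
  W3 → J4
  W4 → J2

Each worker is assigned to at most one job, and each job to at most one worker.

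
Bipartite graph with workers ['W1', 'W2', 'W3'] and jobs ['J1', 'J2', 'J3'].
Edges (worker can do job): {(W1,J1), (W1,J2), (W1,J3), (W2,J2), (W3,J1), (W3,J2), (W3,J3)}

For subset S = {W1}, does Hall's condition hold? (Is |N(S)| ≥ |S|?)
Yes: |N(S)| = 3, |S| = 1

Subset S = {W1}
Neighbors N(S) = {J1, J2, J3}

|N(S)| = 3, |S| = 1
Hall's condition: |N(S)| ≥ |S| is satisfied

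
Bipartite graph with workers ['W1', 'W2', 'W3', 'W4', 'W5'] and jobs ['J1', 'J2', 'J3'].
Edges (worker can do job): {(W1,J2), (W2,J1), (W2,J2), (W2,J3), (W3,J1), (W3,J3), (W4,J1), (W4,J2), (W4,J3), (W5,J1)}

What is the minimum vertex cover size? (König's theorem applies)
Minimum vertex cover size = 3

By König's theorem: in bipartite graphs,
min vertex cover = max matching = 3

Maximum matching has size 3, so minimum vertex cover also has size 3.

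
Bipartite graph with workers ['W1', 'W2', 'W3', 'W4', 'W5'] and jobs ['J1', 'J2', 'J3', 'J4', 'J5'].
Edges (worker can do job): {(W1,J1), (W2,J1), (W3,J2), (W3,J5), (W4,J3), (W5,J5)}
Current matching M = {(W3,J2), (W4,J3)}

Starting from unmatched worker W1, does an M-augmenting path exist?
Yes: W1 → J1

An M-augmenting path alternates non-matching / matching edges, starting and ending at unmatched vertices.
Path: W1 → J1
(J1 is unmatched in M, so the path is augmenting.)
Flipping edges along this path would increase |M| from 2 to 3.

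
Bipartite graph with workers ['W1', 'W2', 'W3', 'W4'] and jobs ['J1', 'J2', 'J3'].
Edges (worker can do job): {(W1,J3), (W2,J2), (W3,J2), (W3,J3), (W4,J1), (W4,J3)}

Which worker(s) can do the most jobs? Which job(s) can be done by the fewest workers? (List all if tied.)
Most versatile: W3, W4 (2 jobs); Least covered: J1 (1 workers)

Worker degrees (jobs they can do): W1:1, W2:1, W3:2, W4:2
Job degrees (workers who can do it): J1:1, J2:2, J3:3

Maximum worker degree is 2, achieved by: W3, W4
Minimum job degree is 1, achieved by: J1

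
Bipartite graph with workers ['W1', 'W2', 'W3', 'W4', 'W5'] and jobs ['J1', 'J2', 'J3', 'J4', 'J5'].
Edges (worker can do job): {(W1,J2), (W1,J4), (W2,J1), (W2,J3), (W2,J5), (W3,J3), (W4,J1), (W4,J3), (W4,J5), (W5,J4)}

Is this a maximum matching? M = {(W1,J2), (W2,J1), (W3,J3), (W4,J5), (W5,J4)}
Yes, size 5 is maximum

Proposed matching has size 5.
Maximum matching size for this graph: 5.

This is a maximum matching.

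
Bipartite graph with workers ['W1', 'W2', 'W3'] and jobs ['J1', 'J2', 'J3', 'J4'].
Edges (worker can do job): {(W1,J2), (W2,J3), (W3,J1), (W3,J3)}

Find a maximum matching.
Matching: {(W1,J2), (W2,J3), (W3,J1)}

Maximum matching (size 3):
  W1 → J2
  W2 → J3
  W3 → J1

Each worker is assigned to at most one job, and each job to at most one worker.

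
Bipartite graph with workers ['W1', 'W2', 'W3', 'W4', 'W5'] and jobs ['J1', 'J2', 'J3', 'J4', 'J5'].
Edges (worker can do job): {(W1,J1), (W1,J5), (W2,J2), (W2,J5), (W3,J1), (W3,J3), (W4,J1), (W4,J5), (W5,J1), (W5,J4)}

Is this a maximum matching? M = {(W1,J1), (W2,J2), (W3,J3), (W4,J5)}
No, size 4 is not maximum

Proposed matching has size 4.
Maximum matching size for this graph: 5.

This is NOT maximum - can be improved to size 5.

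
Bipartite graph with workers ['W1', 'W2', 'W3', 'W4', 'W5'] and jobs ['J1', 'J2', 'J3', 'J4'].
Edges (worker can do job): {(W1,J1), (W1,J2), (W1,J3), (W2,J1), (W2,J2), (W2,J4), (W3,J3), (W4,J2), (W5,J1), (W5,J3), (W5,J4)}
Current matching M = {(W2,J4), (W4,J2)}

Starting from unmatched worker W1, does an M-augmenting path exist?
Yes: W1 → J3

An M-augmenting path alternates non-matching / matching edges, starting and ending at unmatched vertices.
Path: W1 → J3
(J3 is unmatched in M, so the path is augmenting.)
Flipping edges along this path would increase |M| from 2 to 3.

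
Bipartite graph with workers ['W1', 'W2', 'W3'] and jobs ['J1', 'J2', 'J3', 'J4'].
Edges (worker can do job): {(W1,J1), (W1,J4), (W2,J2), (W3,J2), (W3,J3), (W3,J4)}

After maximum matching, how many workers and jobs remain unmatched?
Unmatched: 0 workers, 1 jobs

Maximum matching size: 3
Workers: 3 total, 3 matched, 0 unmatched
Jobs: 4 total, 3 matched, 1 unmatched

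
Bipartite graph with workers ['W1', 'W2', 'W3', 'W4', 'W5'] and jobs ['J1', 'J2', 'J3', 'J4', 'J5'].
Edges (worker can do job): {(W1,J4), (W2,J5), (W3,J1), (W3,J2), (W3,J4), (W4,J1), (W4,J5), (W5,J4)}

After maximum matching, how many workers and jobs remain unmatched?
Unmatched: 1 workers, 1 jobs

Maximum matching size: 4
Workers: 5 total, 4 matched, 1 unmatched
Jobs: 5 total, 4 matched, 1 unmatched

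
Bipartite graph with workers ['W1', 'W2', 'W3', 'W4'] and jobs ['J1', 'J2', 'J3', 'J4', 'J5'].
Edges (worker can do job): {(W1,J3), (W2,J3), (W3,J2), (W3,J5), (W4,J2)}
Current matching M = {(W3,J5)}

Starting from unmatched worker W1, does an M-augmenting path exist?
Yes: W1 → J3

An M-augmenting path alternates non-matching / matching edges, starting and ending at unmatched vertices.
Path: W1 → J3
(J3 is unmatched in M, so the path is augmenting.)
Flipping edges along this path would increase |M| from 1 to 2.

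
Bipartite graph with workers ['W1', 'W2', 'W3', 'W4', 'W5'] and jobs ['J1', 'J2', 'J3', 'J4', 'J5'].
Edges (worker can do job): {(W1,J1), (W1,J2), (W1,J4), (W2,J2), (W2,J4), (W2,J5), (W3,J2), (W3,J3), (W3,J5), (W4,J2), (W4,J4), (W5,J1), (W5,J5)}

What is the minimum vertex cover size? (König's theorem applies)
Minimum vertex cover size = 5

By König's theorem: in bipartite graphs,
min vertex cover = max matching = 5

Maximum matching has size 5, so minimum vertex cover also has size 5.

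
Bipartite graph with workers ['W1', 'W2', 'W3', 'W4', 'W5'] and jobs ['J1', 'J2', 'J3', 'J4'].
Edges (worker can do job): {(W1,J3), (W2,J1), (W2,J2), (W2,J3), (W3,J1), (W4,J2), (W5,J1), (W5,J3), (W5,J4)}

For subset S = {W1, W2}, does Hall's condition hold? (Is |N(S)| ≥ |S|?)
Yes: |N(S)| = 3, |S| = 2

Subset S = {W1, W2}
Neighbors N(S) = {J1, J2, J3}

|N(S)| = 3, |S| = 2
Hall's condition: |N(S)| ≥ |S| is satisfied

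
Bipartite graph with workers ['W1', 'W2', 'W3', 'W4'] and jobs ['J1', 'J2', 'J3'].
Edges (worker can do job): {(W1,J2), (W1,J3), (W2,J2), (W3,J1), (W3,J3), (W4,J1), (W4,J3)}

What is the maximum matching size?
Maximum matching size = 3

Maximum matching: {(W1,J2), (W3,J3), (W4,J1)}
Size: 3

This assigns 3 workers to 3 distinct jobs.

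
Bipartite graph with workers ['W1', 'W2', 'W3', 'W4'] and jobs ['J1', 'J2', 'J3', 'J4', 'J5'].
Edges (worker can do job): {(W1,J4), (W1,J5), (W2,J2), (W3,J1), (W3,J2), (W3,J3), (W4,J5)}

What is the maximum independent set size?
Maximum independent set = 5

By König's theorem:
- Min vertex cover = Max matching = 4
- Max independent set = Total vertices - Min vertex cover
- Max independent set = 9 - 4 = 5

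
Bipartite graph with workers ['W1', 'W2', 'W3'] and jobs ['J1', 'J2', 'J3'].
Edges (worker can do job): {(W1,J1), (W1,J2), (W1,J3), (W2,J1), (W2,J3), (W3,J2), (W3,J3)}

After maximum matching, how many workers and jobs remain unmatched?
Unmatched: 0 workers, 0 jobs

Maximum matching size: 3
Workers: 3 total, 3 matched, 0 unmatched
Jobs: 3 total, 3 matched, 0 unmatched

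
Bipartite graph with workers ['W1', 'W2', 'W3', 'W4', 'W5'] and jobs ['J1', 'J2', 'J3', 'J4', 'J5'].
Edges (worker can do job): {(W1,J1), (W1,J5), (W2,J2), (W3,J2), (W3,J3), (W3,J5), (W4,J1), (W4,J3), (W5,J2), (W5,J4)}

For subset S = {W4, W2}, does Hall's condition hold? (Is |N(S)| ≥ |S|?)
Yes: |N(S)| = 3, |S| = 2

Subset S = {W4, W2}
Neighbors N(S) = {J1, J2, J3}

|N(S)| = 3, |S| = 2
Hall's condition: |N(S)| ≥ |S| is satisfied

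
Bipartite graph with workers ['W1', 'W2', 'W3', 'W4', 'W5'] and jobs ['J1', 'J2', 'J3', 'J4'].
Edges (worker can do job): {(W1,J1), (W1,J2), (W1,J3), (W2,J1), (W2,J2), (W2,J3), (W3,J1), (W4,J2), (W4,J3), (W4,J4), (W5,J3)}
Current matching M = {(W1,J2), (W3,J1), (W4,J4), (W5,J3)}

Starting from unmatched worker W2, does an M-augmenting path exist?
No augmenting path from W2

Alternating search from W2 reaches jobs: {J1, J2, J3}.
Every reachable job is already matched in M, and following those matched edges back to workers exposes no further unvisited jobs.
No M-augmenting path from W2 exists.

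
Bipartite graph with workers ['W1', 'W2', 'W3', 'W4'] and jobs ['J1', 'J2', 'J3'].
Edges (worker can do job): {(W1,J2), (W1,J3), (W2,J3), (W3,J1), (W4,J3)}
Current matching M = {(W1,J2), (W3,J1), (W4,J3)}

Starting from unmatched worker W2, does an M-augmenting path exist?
No augmenting path from W2

Alternating search from W2 reaches jobs: {J3}.
Every reachable job is already matched in M, and following those matched edges back to workers exposes no further unvisited jobs.
No M-augmenting path from W2 exists.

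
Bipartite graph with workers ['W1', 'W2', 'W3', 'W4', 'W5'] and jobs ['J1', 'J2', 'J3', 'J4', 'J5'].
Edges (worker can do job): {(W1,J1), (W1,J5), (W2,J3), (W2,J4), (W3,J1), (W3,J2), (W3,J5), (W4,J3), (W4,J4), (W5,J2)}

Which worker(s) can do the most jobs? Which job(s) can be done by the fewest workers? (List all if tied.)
Most versatile: W3 (3 jobs); Least covered: J1, J2, J3, J4, J5 (2 workers)

Worker degrees (jobs they can do): W1:2, W2:2, W3:3, W4:2, W5:1
Job degrees (workers who can do it): J1:2, J2:2, J3:2, J4:2, J5:2

Maximum worker degree is 3, achieved by: W3
Minimum job degree is 2, achieved by: J1, J2, J3, J4, J5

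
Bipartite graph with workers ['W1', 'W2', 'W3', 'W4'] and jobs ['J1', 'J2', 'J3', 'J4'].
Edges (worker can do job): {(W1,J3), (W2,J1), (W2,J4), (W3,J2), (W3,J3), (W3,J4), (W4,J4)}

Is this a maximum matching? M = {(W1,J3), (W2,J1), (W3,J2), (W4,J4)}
Yes, size 4 is maximum

Proposed matching has size 4.
Maximum matching size for this graph: 4.

This is a maximum matching.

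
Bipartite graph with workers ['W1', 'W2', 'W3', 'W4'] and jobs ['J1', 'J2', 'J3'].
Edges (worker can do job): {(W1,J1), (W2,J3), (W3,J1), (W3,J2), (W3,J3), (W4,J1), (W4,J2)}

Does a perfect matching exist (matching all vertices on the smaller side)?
Yes, perfect matching exists (size 3)

Perfect matching: {(W1,J1), (W3,J3), (W4,J2)}
All 3 vertices on the smaller side are matched.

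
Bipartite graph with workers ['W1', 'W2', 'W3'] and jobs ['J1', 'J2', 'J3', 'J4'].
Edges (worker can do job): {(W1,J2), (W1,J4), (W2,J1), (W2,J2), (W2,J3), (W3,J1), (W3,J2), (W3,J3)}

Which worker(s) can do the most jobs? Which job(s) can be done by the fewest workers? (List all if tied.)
Most versatile: W2, W3 (3 jobs); Least covered: J4 (1 workers)

Worker degrees (jobs they can do): W1:2, W2:3, W3:3
Job degrees (workers who can do it): J1:2, J2:3, J3:2, J4:1

Maximum worker degree is 3, achieved by: W2, W3
Minimum job degree is 1, achieved by: J4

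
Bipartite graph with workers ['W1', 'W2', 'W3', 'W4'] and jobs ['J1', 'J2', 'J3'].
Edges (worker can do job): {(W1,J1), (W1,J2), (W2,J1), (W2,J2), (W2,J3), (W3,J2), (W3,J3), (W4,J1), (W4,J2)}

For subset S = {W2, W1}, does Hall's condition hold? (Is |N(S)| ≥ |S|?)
Yes: |N(S)| = 3, |S| = 2

Subset S = {W2, W1}
Neighbors N(S) = {J1, J2, J3}

|N(S)| = 3, |S| = 2
Hall's condition: |N(S)| ≥ |S| is satisfied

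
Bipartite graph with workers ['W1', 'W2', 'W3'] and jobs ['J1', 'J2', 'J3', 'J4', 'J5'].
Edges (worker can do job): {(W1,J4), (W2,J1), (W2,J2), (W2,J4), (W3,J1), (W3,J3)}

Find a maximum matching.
Matching: {(W1,J4), (W2,J1), (W3,J3)}

Maximum matching (size 3):
  W1 → J4
  W2 → J1
  W3 → J3

Each worker is assigned to at most one job, and each job to at most one worker.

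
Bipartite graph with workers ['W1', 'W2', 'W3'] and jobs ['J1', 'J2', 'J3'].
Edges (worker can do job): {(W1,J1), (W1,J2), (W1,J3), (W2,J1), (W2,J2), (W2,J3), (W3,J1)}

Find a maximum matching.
Matching: {(W1,J2), (W2,J3), (W3,J1)}

Maximum matching (size 3):
  W1 → J2
  W2 → J3
  W3 → J1

Each worker is assigned to at most one job, and each job to at most one worker.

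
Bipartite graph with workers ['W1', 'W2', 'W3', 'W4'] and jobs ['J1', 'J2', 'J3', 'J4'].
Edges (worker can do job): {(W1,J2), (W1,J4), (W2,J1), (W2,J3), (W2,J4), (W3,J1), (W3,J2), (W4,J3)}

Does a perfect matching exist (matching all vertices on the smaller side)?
Yes, perfect matching exists (size 4)

Perfect matching: {(W1,J4), (W2,J1), (W3,J2), (W4,J3)}
All 4 vertices on the smaller side are matched.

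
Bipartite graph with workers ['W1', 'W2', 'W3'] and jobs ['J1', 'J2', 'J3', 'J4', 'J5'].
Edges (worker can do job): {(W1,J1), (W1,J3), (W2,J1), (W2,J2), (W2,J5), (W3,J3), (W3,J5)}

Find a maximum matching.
Matching: {(W1,J1), (W2,J2), (W3,J3)}

Maximum matching (size 3):
  W1 → J1
  W2 → J2
  W3 → J3

Each worker is assigned to at most one job, and each job to at most one worker.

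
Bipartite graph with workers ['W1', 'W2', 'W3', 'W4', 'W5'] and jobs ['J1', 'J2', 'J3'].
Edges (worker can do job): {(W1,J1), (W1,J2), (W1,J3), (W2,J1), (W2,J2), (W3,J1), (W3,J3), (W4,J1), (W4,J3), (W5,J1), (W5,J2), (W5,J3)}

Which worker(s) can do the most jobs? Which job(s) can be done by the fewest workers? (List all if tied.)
Most versatile: W1, W5 (3 jobs); Least covered: J2 (3 workers)

Worker degrees (jobs they can do): W1:3, W2:2, W3:2, W4:2, W5:3
Job degrees (workers who can do it): J1:5, J2:3, J3:4

Maximum worker degree is 3, achieved by: W1, W5
Minimum job degree is 3, achieved by: J2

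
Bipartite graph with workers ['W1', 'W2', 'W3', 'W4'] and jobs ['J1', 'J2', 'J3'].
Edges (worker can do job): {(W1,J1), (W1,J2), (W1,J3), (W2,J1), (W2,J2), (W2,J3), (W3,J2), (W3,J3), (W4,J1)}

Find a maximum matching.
Matching: {(W1,J2), (W3,J3), (W4,J1)}

Maximum matching (size 3):
  W1 → J2
  W3 → J3
  W4 → J1

Each worker is assigned to at most one job, and each job to at most one worker.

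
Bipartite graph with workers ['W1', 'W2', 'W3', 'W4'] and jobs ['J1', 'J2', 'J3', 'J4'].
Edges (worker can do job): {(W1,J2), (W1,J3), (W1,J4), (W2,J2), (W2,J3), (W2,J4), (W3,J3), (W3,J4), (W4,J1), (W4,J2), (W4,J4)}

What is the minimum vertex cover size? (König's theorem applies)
Minimum vertex cover size = 4

By König's theorem: in bipartite graphs,
min vertex cover = max matching = 4

Maximum matching has size 4, so minimum vertex cover also has size 4.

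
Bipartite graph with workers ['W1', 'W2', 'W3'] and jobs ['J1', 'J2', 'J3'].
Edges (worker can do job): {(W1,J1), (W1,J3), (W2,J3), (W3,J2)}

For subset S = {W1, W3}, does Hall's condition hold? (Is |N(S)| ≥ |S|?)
Yes: |N(S)| = 3, |S| = 2

Subset S = {W1, W3}
Neighbors N(S) = {J1, J2, J3}

|N(S)| = 3, |S| = 2
Hall's condition: |N(S)| ≥ |S| is satisfied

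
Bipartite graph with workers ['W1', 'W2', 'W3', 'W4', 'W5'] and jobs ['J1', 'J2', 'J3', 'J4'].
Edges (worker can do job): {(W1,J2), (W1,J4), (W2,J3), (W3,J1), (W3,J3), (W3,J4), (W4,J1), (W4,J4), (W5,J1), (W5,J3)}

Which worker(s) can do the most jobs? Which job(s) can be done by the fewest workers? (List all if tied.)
Most versatile: W3 (3 jobs); Least covered: J2 (1 workers)

Worker degrees (jobs they can do): W1:2, W2:1, W3:3, W4:2, W5:2
Job degrees (workers who can do it): J1:3, J2:1, J3:3, J4:3

Maximum worker degree is 3, achieved by: W3
Minimum job degree is 1, achieved by: J2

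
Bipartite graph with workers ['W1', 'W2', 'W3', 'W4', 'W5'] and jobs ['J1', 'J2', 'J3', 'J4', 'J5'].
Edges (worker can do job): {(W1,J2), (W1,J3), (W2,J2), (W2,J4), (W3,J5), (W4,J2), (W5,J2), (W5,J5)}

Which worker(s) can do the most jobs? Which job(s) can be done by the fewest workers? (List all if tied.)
Most versatile: W1, W2, W5 (2 jobs); Least covered: J1 (0 workers)

Worker degrees (jobs they can do): W1:2, W2:2, W3:1, W4:1, W5:2
Job degrees (workers who can do it): J1:0, J2:4, J3:1, J4:1, J5:2

Maximum worker degree is 2, achieved by: W1, W2, W5
Minimum job degree is 0, achieved by: J1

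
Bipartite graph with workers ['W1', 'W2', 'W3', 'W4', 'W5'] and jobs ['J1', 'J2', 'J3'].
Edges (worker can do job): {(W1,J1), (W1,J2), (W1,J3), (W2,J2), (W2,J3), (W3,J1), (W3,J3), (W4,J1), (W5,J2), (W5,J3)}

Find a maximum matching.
Matching: {(W3,J3), (W4,J1), (W5,J2)}

Maximum matching (size 3):
  W3 → J3
  W4 → J1
  W5 → J2

Each worker is assigned to at most one job, and each job to at most one worker.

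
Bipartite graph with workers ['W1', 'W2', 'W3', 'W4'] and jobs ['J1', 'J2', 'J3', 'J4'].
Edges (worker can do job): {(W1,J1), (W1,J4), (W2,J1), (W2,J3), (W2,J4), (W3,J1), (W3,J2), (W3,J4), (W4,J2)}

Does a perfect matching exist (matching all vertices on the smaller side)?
Yes, perfect matching exists (size 4)

Perfect matching: {(W1,J1), (W2,J3), (W3,J4), (W4,J2)}
All 4 vertices on the smaller side are matched.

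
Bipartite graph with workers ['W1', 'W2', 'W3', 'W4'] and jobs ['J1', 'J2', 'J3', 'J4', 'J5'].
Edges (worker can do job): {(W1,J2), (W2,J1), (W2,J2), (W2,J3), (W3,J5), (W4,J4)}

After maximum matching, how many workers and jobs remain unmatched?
Unmatched: 0 workers, 1 jobs

Maximum matching size: 4
Workers: 4 total, 4 matched, 0 unmatched
Jobs: 5 total, 4 matched, 1 unmatched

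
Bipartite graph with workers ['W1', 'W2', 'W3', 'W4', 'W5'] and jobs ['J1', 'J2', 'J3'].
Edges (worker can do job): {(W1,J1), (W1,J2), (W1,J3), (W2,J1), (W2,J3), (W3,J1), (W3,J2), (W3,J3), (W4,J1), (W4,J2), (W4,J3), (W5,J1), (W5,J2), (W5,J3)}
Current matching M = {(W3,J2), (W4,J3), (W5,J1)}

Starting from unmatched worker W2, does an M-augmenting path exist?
No augmenting path from W2

Alternating search from W2 reaches jobs: {J1, J2, J3}.
Every reachable job is already matched in M, and following those matched edges back to workers exposes no further unvisited jobs.
No M-augmenting path from W2 exists.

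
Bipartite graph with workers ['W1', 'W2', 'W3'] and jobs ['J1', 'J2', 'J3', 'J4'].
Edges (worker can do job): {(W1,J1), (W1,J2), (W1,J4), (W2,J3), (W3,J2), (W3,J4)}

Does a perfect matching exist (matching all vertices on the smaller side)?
Yes, perfect matching exists (size 3)

Perfect matching: {(W1,J4), (W2,J3), (W3,J2)}
All 3 vertices on the smaller side are matched.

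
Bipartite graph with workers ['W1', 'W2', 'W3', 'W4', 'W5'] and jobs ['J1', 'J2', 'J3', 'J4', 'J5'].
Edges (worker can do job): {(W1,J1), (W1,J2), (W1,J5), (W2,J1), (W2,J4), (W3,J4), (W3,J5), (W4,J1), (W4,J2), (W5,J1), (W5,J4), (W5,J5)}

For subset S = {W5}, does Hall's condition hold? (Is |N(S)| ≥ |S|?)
Yes: |N(S)| = 3, |S| = 1

Subset S = {W5}
Neighbors N(S) = {J1, J4, J5}

|N(S)| = 3, |S| = 1
Hall's condition: |N(S)| ≥ |S| is satisfied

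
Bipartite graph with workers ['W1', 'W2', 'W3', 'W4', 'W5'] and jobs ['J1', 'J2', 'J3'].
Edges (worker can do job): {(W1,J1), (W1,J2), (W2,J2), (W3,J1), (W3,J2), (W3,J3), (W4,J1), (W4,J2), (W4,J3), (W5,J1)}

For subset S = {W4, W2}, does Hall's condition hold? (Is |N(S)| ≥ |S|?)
Yes: |N(S)| = 3, |S| = 2

Subset S = {W4, W2}
Neighbors N(S) = {J1, J2, J3}

|N(S)| = 3, |S| = 2
Hall's condition: |N(S)| ≥ |S| is satisfied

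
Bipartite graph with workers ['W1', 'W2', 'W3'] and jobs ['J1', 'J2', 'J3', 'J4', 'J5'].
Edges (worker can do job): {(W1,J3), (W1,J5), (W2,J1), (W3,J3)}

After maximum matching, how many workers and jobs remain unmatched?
Unmatched: 0 workers, 2 jobs

Maximum matching size: 3
Workers: 3 total, 3 matched, 0 unmatched
Jobs: 5 total, 3 matched, 2 unmatched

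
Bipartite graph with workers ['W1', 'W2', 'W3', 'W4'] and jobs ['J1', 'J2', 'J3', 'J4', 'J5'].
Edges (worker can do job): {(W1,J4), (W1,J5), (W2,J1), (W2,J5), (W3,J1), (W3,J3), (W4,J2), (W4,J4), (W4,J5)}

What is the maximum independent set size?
Maximum independent set = 5

By König's theorem:
- Min vertex cover = Max matching = 4
- Max independent set = Total vertices - Min vertex cover
- Max independent set = 9 - 4 = 5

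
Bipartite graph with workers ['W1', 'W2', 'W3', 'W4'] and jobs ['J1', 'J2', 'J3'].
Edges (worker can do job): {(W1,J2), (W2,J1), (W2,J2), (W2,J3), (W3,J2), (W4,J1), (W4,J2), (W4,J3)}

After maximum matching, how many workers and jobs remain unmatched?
Unmatched: 1 workers, 0 jobs

Maximum matching size: 3
Workers: 4 total, 3 matched, 1 unmatched
Jobs: 3 total, 3 matched, 0 unmatched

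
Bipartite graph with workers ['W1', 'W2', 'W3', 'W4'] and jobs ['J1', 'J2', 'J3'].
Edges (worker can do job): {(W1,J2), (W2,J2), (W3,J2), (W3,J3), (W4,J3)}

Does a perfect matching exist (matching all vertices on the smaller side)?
No, maximum matching has size 2 < 3

Maximum matching has size 2, need 3 for perfect matching.
Unmatched workers: ['W1', 'W2']
Unmatched jobs: ['J1']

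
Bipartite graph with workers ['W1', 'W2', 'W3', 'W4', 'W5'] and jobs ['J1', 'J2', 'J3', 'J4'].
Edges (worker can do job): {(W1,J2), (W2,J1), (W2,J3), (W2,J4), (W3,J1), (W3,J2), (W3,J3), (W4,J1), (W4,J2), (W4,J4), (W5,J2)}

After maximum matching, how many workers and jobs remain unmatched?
Unmatched: 1 workers, 0 jobs

Maximum matching size: 4
Workers: 5 total, 4 matched, 1 unmatched
Jobs: 4 total, 4 matched, 0 unmatched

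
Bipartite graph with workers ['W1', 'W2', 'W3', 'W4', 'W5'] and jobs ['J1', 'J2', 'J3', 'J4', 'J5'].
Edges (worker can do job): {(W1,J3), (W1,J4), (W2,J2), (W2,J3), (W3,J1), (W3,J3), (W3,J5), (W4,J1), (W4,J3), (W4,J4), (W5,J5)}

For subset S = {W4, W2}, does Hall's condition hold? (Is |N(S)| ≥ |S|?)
Yes: |N(S)| = 4, |S| = 2

Subset S = {W4, W2}
Neighbors N(S) = {J1, J2, J3, J4}

|N(S)| = 4, |S| = 2
Hall's condition: |N(S)| ≥ |S| is satisfied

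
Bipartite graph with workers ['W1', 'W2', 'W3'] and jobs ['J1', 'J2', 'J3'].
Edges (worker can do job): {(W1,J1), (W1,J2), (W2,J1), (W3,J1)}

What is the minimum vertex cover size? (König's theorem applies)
Minimum vertex cover size = 2

By König's theorem: in bipartite graphs,
min vertex cover = max matching = 2

Maximum matching has size 2, so minimum vertex cover also has size 2.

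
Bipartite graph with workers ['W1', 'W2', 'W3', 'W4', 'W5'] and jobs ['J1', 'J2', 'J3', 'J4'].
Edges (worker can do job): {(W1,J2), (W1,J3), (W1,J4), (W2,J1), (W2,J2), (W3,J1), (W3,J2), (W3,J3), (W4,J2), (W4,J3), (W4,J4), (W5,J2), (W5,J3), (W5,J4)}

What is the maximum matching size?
Maximum matching size = 4

Maximum matching: {(W2,J1), (W3,J3), (W4,J2), (W5,J4)}
Size: 4

This assigns 4 workers to 4 distinct jobs.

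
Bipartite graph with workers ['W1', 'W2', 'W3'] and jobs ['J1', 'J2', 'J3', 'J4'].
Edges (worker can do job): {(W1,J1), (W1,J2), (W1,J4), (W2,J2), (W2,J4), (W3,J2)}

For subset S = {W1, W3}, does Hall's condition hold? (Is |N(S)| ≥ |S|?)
Yes: |N(S)| = 3, |S| = 2

Subset S = {W1, W3}
Neighbors N(S) = {J1, J2, J4}

|N(S)| = 3, |S| = 2
Hall's condition: |N(S)| ≥ |S| is satisfied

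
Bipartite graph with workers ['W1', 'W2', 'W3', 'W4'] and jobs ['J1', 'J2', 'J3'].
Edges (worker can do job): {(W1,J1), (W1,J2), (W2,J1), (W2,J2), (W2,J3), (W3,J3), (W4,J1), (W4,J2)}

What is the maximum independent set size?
Maximum independent set = 4

By König's theorem:
- Min vertex cover = Max matching = 3
- Max independent set = Total vertices - Min vertex cover
- Max independent set = 7 - 3 = 4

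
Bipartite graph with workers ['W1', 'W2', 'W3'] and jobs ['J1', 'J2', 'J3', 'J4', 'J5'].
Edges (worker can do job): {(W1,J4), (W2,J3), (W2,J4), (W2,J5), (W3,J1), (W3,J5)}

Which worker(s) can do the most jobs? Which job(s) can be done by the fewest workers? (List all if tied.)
Most versatile: W2 (3 jobs); Least covered: J2 (0 workers)

Worker degrees (jobs they can do): W1:1, W2:3, W3:2
Job degrees (workers who can do it): J1:1, J2:0, J3:1, J4:2, J5:2

Maximum worker degree is 3, achieved by: W2
Minimum job degree is 0, achieved by: J2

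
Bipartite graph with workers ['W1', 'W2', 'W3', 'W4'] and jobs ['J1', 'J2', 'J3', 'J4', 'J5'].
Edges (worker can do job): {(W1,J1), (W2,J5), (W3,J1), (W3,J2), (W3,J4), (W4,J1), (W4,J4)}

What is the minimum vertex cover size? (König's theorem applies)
Minimum vertex cover size = 4

By König's theorem: in bipartite graphs,
min vertex cover = max matching = 4

Maximum matching has size 4, so minimum vertex cover also has size 4.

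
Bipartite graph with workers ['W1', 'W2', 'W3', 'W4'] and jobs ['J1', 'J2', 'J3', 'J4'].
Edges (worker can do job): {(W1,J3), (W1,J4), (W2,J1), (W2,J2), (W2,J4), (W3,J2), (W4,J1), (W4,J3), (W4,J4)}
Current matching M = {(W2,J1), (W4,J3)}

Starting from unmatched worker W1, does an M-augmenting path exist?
Yes: W1 → J3 → W4 → J1 → W2 → J2

An M-augmenting path alternates non-matching / matching edges, starting and ending at unmatched vertices.
Path: W1 → J3 → W4 → J1 → W2 → J2
(J2 is unmatched in M, so the path is augmenting.)
Flipping edges along this path would increase |M| from 2 to 3.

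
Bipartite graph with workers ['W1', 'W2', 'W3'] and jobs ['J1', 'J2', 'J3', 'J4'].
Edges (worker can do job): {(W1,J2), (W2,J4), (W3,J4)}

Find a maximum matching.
Matching: {(W1,J2), (W3,J4)}

Maximum matching (size 2):
  W1 → J2
  W3 → J4

Each worker is assigned to at most one job, and each job to at most one worker.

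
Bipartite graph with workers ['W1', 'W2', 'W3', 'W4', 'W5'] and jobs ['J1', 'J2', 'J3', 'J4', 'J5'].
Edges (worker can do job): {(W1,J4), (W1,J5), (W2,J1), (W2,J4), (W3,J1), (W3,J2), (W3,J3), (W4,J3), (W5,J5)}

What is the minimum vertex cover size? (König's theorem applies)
Minimum vertex cover size = 5

By König's theorem: in bipartite graphs,
min vertex cover = max matching = 5

Maximum matching has size 5, so minimum vertex cover also has size 5.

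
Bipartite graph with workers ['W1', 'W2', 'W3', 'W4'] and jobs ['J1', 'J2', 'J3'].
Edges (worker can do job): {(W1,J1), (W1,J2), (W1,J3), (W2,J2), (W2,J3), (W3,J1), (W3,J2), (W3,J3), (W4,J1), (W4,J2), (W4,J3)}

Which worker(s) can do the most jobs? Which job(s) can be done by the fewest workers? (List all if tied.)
Most versatile: W1, W3, W4 (3 jobs); Least covered: J1 (3 workers)

Worker degrees (jobs they can do): W1:3, W2:2, W3:3, W4:3
Job degrees (workers who can do it): J1:3, J2:4, J3:4

Maximum worker degree is 3, achieved by: W1, W3, W4
Minimum job degree is 3, achieved by: J1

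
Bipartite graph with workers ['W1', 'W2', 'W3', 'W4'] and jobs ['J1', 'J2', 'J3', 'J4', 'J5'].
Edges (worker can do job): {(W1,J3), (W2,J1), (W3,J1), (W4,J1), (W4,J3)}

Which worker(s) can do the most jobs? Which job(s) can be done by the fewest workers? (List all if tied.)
Most versatile: W4 (2 jobs); Least covered: J2, J4, J5 (0 workers)

Worker degrees (jobs they can do): W1:1, W2:1, W3:1, W4:2
Job degrees (workers who can do it): J1:3, J2:0, J3:2, J4:0, J5:0

Maximum worker degree is 2, achieved by: W4
Minimum job degree is 0, achieved by: J2, J4, J5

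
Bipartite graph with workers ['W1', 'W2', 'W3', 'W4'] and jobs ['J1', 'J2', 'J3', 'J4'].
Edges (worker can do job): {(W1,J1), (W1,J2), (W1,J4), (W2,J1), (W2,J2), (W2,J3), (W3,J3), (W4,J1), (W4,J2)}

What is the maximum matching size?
Maximum matching size = 4

Maximum matching: {(W1,J4), (W2,J2), (W3,J3), (W4,J1)}
Size: 4

This assigns 4 workers to 4 distinct jobs.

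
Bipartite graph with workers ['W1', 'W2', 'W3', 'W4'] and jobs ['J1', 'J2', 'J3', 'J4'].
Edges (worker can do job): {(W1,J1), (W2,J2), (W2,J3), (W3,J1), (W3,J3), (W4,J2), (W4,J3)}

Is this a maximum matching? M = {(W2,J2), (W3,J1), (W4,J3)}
Yes, size 3 is maximum

Proposed matching has size 3.
Maximum matching size for this graph: 3.

This is a maximum matching.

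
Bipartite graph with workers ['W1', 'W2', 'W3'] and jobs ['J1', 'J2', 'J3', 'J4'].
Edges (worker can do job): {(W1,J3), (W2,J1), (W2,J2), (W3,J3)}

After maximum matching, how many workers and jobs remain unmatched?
Unmatched: 1 workers, 2 jobs

Maximum matching size: 2
Workers: 3 total, 2 matched, 1 unmatched
Jobs: 4 total, 2 matched, 2 unmatched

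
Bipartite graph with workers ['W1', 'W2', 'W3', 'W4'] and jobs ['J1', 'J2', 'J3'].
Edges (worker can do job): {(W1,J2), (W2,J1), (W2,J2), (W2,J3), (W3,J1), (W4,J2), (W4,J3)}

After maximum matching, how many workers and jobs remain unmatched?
Unmatched: 1 workers, 0 jobs

Maximum matching size: 3
Workers: 4 total, 3 matched, 1 unmatched
Jobs: 3 total, 3 matched, 0 unmatched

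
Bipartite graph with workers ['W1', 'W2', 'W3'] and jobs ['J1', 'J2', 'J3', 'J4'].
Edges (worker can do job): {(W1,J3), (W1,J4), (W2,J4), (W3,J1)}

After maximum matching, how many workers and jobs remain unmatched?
Unmatched: 0 workers, 1 jobs

Maximum matching size: 3
Workers: 3 total, 3 matched, 0 unmatched
Jobs: 4 total, 3 matched, 1 unmatched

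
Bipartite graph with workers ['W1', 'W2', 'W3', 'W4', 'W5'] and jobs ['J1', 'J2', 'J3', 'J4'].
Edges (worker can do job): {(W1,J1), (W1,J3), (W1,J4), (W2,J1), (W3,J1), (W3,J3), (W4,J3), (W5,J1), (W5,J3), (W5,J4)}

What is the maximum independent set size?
Maximum independent set = 6

By König's theorem:
- Min vertex cover = Max matching = 3
- Max independent set = Total vertices - Min vertex cover
- Max independent set = 9 - 3 = 6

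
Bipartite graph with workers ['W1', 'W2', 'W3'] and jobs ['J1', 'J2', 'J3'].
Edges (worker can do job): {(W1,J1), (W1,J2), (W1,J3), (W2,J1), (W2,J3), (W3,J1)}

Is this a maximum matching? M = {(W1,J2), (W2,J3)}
No, size 2 is not maximum

Proposed matching has size 2.
Maximum matching size for this graph: 3.

This is NOT maximum - can be improved to size 3.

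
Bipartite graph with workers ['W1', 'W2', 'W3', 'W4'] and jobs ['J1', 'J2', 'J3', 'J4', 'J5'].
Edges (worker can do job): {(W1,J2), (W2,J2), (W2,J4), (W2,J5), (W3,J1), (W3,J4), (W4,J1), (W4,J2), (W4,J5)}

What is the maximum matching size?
Maximum matching size = 4

Maximum matching: {(W1,J2), (W2,J5), (W3,J4), (W4,J1)}
Size: 4

This assigns 4 workers to 4 distinct jobs.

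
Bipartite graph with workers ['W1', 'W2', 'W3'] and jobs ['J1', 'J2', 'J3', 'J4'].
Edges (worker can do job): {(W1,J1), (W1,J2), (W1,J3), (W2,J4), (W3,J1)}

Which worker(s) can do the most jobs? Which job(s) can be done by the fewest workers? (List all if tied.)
Most versatile: W1 (3 jobs); Least covered: J2, J3, J4 (1 workers)

Worker degrees (jobs they can do): W1:3, W2:1, W3:1
Job degrees (workers who can do it): J1:2, J2:1, J3:1, J4:1

Maximum worker degree is 3, achieved by: W1
Minimum job degree is 1, achieved by: J2, J3, J4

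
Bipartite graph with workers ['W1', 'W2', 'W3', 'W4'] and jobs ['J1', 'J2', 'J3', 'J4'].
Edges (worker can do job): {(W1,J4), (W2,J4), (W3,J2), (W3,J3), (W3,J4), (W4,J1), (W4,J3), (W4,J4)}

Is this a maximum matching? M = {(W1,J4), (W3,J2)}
No, size 2 is not maximum

Proposed matching has size 2.
Maximum matching size for this graph: 3.

This is NOT maximum - can be improved to size 3.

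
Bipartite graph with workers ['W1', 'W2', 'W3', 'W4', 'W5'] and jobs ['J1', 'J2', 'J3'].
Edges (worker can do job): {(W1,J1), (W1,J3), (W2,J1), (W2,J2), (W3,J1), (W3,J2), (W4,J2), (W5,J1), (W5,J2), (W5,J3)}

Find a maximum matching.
Matching: {(W1,J3), (W3,J2), (W5,J1)}

Maximum matching (size 3):
  W1 → J3
  W3 → J2
  W5 → J1

Each worker is assigned to at most one job, and each job to at most one worker.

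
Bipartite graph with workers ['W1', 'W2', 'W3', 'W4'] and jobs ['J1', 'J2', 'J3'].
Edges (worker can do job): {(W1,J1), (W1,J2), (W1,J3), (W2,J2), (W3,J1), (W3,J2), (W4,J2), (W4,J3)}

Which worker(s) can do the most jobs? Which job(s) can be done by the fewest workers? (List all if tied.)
Most versatile: W1 (3 jobs); Least covered: J1, J3 (2 workers)

Worker degrees (jobs they can do): W1:3, W2:1, W3:2, W4:2
Job degrees (workers who can do it): J1:2, J2:4, J3:2

Maximum worker degree is 3, achieved by: W1
Minimum job degree is 2, achieved by: J1, J3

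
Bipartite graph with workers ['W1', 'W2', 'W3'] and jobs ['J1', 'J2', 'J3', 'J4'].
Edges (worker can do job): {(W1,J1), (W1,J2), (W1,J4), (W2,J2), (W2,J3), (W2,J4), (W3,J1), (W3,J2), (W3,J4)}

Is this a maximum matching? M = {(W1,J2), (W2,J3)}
No, size 2 is not maximum

Proposed matching has size 2.
Maximum matching size for this graph: 3.

This is NOT maximum - can be improved to size 3.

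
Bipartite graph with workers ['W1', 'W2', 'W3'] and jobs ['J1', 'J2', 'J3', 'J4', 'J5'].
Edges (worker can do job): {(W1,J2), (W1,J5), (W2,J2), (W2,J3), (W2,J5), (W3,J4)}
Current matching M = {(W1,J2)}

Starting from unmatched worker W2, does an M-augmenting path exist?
Yes: W2 → J3

An M-augmenting path alternates non-matching / matching edges, starting and ending at unmatched vertices.
Path: W2 → J3
(J3 is unmatched in M, so the path is augmenting.)
Flipping edges along this path would increase |M| from 1 to 2.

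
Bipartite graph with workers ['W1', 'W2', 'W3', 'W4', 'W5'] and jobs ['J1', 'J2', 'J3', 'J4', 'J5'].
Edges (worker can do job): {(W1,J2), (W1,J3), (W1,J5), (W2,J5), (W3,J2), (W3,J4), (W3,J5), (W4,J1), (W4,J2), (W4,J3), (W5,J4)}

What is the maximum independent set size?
Maximum independent set = 5

By König's theorem:
- Min vertex cover = Max matching = 5
- Max independent set = Total vertices - Min vertex cover
- Max independent set = 10 - 5 = 5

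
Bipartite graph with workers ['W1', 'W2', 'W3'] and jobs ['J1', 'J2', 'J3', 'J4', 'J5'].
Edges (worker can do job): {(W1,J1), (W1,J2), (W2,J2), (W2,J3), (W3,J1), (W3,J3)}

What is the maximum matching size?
Maximum matching size = 3

Maximum matching: {(W1,J2), (W2,J3), (W3,J1)}
Size: 3

This assigns 3 workers to 3 distinct jobs.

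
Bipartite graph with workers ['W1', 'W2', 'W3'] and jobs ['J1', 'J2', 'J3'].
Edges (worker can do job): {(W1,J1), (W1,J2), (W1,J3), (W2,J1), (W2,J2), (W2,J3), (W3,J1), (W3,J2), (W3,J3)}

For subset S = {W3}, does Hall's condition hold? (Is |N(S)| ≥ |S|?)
Yes: |N(S)| = 3, |S| = 1

Subset S = {W3}
Neighbors N(S) = {J1, J2, J3}

|N(S)| = 3, |S| = 1
Hall's condition: |N(S)| ≥ |S| is satisfied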